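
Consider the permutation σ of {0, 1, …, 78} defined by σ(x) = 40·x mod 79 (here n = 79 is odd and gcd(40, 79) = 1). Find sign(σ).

Trace 2: π^k(2) = [2, 1, 40, 20, 10, 5, 42] for k=0..6.
Decompose π into cycles: lengths [39, 39, 1] (3 cycles, including the fixed point 0).
79 − 3 = 76 transpositions; sign(π) = (−1)^76 = +1.
The Jacobi symbol (40|79) = +1 (Zolotarev) agrees.

+1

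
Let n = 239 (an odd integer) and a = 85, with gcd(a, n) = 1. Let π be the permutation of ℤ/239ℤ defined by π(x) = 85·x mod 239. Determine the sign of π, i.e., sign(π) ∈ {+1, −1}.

Start at x=24: 24 → 128 → 125 → 109 → 183 → 20 → 27 → … (one orbit).
Decompose π into cycles: lengths [119, 119, 1] (3 cycles, including the fixed point 0).
239 − 3 = 236 transpositions; sign(π) = (−1)^236 = +1.

+1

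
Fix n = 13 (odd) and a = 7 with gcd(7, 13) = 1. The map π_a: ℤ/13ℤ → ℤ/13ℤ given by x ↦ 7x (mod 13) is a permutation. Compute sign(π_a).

Trace 8: π^k(8) = [8, 4, 2, 1, 7, 10, 5] for k=0..6.
2 cycles of lengths [12, 1].
13 − 2 = 11 transpositions; sign(π) = (−1)^11 = -1.

-1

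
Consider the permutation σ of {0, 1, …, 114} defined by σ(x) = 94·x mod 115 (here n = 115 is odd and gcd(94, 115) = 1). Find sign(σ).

Start at x=104: 104 → 1 → 94 → 96 → 54 → 16 → 9 → … (one orbit).
9 cycles of lengths [22, 22, 22, 22, 11, 11, 2, 2, 1].
Σ(ℓ_i−1) = 115−9 = 106; sign = (−1)^106 = +1.

+1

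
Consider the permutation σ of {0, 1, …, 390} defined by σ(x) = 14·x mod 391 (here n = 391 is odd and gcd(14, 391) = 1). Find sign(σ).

Trace 315: π^k(315) = [315, 109, 353, 250, 372, 125, 186] for k=0..6.
Decompose π into cycles: lengths [176, 176, 22, 16, 1] (5 cycles, including the fixed point 0).
391 − 5 = 386 transpositions; sign(π) = (−1)^386 = +1.
(14|391)_J = +1 (Zolotarev's lemma cross-check).

+1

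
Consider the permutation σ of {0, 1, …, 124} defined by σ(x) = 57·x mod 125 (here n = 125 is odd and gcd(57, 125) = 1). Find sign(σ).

-1

Orbit of 57 under x↦57x: [57, 124, 68, 1]… (length divides ord_125(57)).
π_57 has 32 disjoint cycles with lengths [4, 4, 4, 4, 4, 4, 4, 4, 4, 4, 4, 4, 4, 4, 4, 4, 4, 4, 4, 4, 4, 4, 4, 4, 4, 4, 4, 4, 4, 4, 4, 1] on {0,…,124}.
n − c = 125 − 32 = 93; sign = (−1)^93 = -1.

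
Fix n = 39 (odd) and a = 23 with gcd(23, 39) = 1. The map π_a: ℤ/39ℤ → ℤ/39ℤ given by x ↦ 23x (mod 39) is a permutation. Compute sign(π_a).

-1

Start at x=38: 38 → 16 → 17 → 1 → 23 → 22 → 38 (one orbit).
Cycle type of π: 6×6 + 2 + 1; total 8 cycles.
n − c = 39 − 8 = 31; sign = (−1)^31 = -1.
Check: (23/39) = -1 by Zolotarev.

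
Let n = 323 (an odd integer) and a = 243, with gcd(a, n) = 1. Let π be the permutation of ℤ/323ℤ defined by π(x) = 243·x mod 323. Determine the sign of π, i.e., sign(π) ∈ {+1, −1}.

+1

Trace 12: π^k(12) = [12, 9, 249, 106, 241, 100, 75] for k=0..6.
5 cycles of lengths [144, 144, 18, 16, 1].
n − c = 323 − 5 = 318; sign = (−1)^318 = +1.
The Jacobi symbol (243|323) = +1 (Zolotarev) agrees.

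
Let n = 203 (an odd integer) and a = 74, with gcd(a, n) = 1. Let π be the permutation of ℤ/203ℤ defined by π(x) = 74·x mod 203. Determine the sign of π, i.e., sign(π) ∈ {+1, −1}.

Orbit of 169 under x↦74x: [169, 123, 170, 197, 165, 30, 190]… (length divides ord_203(74)).
π_74 has 15 disjoint cycles with lengths [21, 21, 21, 21, 21, 21, 21, 21, 7, 7, 7, 7, 3, 3, 1] on {0,…,202}.
With 15 cycles on 203 points, sign = (−1)^{203−15} = +1.

+1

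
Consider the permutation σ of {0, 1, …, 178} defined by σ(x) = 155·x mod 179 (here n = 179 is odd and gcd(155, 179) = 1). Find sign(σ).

Orbit of 88 under x↦155x: [88, 36, 31, 151, 135, 161, 74]… (length divides ord_179(155)).
Cycle lengths of π_155 on ℤ/179ℤ: [89, 89, 1]; 3 cycles in total.
Σ(ℓ_i−1) = 179−3 = 176; sign = (−1)^176 = +1.
The Jacobi symbol (155|179) = +1 (Zolotarev) agrees.

+1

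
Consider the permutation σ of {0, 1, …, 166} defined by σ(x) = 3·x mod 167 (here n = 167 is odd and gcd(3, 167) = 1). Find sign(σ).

+1

Trace 98: π^k(98) = [98, 127, 47, 141, 89, 100, 133] for k=0..6.
The orbit structure of x ↦ 3x mod 167: 3 orbits of sizes [83, 83, 1].
167 − 3 = 164 transpositions; sign(π) = (−1)^164 = +1.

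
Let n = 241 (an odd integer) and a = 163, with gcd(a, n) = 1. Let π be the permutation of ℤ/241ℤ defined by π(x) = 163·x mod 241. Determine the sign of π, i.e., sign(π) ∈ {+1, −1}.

Start at x=80: 80 → 26 → 141 → 88 → 125 → 131 → 145 → … (one orbit).
π_163 has 2 disjoint cycles with lengths [240, 1] on {0,…,240}.
With 2 cycles on 241 points, sign = (−1)^{241−2} = -1.
Via Zolotarev, sign(π_{163}) = (163|241) = -1.

-1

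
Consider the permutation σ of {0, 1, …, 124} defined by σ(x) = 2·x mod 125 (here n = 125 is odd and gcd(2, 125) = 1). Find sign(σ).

-1

Orbit of 47 under x↦2x: [47, 94, 63, 1, 2, 4, 8]… (length divides ord_125(2)).
π_2 has 4 disjoint cycles with lengths [100, 20, 4, 1] on {0,…,124}.
n − c = 125 − 4 = 121; sign = (−1)^121 = -1.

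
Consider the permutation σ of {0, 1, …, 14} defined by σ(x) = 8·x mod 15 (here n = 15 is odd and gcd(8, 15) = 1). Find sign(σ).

Start at x=2: 2 → 1 → 8 → 4 → 2 (one orbit).
π_8 has 5 disjoint cycles with lengths [4, 4, 4, 2, 1] on {0,…,14}.
n − c = 15 − 5 = 10; sign = (−1)^10 = +1.
Zolotarev: (8|15) = +1, matching the cycle-count sign.

+1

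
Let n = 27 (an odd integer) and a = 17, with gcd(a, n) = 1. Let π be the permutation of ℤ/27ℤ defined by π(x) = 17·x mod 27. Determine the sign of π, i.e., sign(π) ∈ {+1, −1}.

-1

Orbit of 1 under x↦17x: [1, 17, 19, 26, 10, 8]… (length divides ord_27(17)).
π_17 has 8 disjoint cycles with lengths [6, 6, 6, 2, 2, 2, 2, 1] on {0,…,26}.
sign(π) = (−1)^{n − #cycles} = (−1)^{27−8} = (−1)^19 = -1.
The Jacobi symbol (17|27) = -1 (Zolotarev) agrees.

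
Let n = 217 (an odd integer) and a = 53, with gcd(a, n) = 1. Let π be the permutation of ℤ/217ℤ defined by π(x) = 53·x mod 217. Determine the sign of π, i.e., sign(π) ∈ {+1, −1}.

Start at x=102: 102 → 198 → 78 → 11 → 149 → 85 → 165 → … (one orbit).
π_53 has 10 disjoint cycles with lengths [30, 30, 30, 30, 30, 30, 30, 3, 3, 1] on {0,…,216}.
n − c = 217 − 10 = 207; sign = (−1)^207 = -1.

-1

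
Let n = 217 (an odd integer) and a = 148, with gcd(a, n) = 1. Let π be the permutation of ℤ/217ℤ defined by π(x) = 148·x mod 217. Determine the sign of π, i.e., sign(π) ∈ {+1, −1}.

Trace 211: π^k(211) = [211, 197, 78, 43, 71, 92, 162] for k=0..6.
π_148 has 14 disjoint cycles with lengths [30, 30, 30, 30, 30, 30, 30, 1, 1, 1, 1, 1, 1, 1] on {0,…,216}.
14 cycles on 217: each ℓ→(−1)^(ℓ−1), product (−1)^203 = -1.

-1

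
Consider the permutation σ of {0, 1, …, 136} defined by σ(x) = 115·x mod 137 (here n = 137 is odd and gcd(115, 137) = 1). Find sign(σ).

Trace 1: π^k(1) = [1, 115, 73, 38, 123, 34, 74] for k=0..6.
Decompose π into cycles: lengths [17, 17, 17, 17, 17, 17, 17, 17, 1] (9 cycles, including the fixed point 0).
With 9 cycles on 137 points, sign = (−1)^{137−9} = +1.

+1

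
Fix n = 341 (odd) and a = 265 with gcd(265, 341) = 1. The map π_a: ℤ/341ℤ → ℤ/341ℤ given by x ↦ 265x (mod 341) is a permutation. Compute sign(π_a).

-1

Orbit of 78 under x↦265x: [78, 210, 67, 23, 298, 199, 221]… (length divides ord_341(265)).
Decompose π into cycles: lengths [30, 30, 30, 30, 30, 30, 30, 30, 30, 30, 30, 1, 1, 1, 1, 1, 1, 1, 1, 1, 1, 1] (22 cycles, including the fixed point 0).
22 cycles on 341: each ℓ→(−1)^(ℓ−1), product (−1)^319 = -1.
Zolotarev: (265|341) = -1, matching the cycle-count sign.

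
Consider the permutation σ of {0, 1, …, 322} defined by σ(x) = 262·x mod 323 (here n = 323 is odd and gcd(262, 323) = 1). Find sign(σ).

+1

Trace 29: π^k(29) = [29, 169, 27, 291, 14, 115, 91] for k=0..6.
Cycle type of π: 144×2 + 18 + 16 + 1; total 5 cycles.
5 cycles on 323: each ℓ→(−1)^(ℓ−1), product (−1)^318 = +1.
Check: (262/323) = +1 by Zolotarev.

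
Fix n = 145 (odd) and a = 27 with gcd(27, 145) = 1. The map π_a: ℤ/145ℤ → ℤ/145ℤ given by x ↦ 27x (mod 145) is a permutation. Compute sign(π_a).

+1

Orbit of 129 under x↦27x: [129, 3, 81, 12, 34, 48, 136]… (length divides ord_145(27)).
7 cycles of lengths [28, 28, 28, 28, 28, 4, 1].
n − c = 145 − 7 = 138; sign = (−1)^138 = +1.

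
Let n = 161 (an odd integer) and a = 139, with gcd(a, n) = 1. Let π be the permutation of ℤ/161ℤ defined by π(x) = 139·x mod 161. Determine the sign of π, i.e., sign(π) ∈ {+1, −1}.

-1

Start at x=1: 1 → 139 → 1 (one orbit).
The orbit structure of x ↦ 139x mod 161: 92 orbits of sizes [2, 2, 2, 2, 2, 2, 2, 2, 2, 2, 2, 2, 2, 2, 2, 2, 2, 2, 2, 2, 2, 2, 2, 2, 2, 2, 2, 2, 2, 2, 2, 2, 2, 2, 2, 2, 2, 2, 2, 2, 2, 2, 2, 2, 2, 2, 2, 2, 2, 2, 2, 2, 2, 2, 2, 2, 2, 2, 2, 2, 2, 2, 2, 2, 2, 2, 2, 2, 2, 1, 1, 1, 1, 1, 1, 1, 1, 1, 1, 1, 1, 1, 1, 1, 1, 1, 1, 1, 1, 1, 1, 1].
92 cycles on 161: each ℓ→(−1)^(ℓ−1), product (−1)^69 = -1.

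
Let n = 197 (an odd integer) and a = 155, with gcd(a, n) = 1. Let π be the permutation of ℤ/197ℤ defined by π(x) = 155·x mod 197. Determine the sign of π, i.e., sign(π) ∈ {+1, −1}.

Orbit of 53 under x↦155x: [53, 138, 114, 137, 156, 146, 172]… (length divides ord_197(155)).
Cycle lengths of π_155 on ℤ/197ℤ: [98, 98, 1]; 3 cycles in total.
3 cycles on 197: each ℓ→(−1)^(ℓ−1), product (−1)^194 = +1.
(155|197)_J = +1 (Zolotarev's lemma cross-check).

+1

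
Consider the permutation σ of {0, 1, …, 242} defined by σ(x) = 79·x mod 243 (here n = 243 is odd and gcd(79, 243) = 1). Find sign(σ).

+1

Orbit of 211 under x↦79x: [211, 145, 34, 13, 55, 214, 139]… (length divides ord_243(79)).
The orbit structure of x ↦ 79x mod 243: 11 orbits of sizes [81, 81, 27, 27, 9, 9, 3, 3, 1, 1, 1].
With 11 cycles on 243 points, sign = (−1)^{243−11} = +1.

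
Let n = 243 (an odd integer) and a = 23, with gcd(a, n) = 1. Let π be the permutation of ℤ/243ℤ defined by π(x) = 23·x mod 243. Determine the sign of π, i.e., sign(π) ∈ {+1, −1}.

-1

Trace 32: π^k(32) = [32, 7, 161, 58, 119, 64, 14] for k=0..6.
Cycle lengths of π_23 on ℤ/243ℤ: [162, 54, 18, 6, 2, 1]; 6 cycles in total.
n − c = 243 − 6 = 237; sign = (−1)^237 = -1.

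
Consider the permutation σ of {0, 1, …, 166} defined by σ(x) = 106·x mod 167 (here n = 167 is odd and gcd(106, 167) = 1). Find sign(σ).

-1

Start at x=158: 158 → 48 → 78 → 85 → 159 → 154 → 125 → … (one orbit).
Cycle lengths of π_106 on ℤ/167ℤ: [166, 1]; 2 cycles in total.
n − c = 167 − 2 = 165; sign = (−1)^165 = -1.
The Jacobi symbol (106|167) = -1 (Zolotarev) agrees.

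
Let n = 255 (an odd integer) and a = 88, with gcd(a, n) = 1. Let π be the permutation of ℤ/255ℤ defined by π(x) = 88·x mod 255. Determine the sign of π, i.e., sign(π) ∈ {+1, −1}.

Trace 166: π^k(166) = [166, 73, 49, 232, 16, 133, 229] for k=0..6.
Cycle type of π: 16×15 + 4×3 + 1×3; total 21 cycles.
n − c = 255 − 21 = 234; sign = (−1)^234 = +1.
The Jacobi symbol (88|255) = +1 (Zolotarev) agrees.

+1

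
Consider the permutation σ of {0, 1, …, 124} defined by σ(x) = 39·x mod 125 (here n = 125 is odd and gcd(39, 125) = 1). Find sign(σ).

+1

Orbit of 59 under x↦39x: [59, 51, 114, 71, 19, 116, 24]… (length divides ord_125(39)).
The orbit structure of x ↦ 39x mod 125: 7 orbits of sizes [50, 50, 10, 10, 2, 2, 1].
n − c = 125 − 7 = 118; sign = (−1)^118 = +1.
Via Zolotarev, sign(π_{39}) = (39|125) = +1.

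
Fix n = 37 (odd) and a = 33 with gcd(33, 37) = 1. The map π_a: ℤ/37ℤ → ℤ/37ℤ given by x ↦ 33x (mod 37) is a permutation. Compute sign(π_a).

+1

Trace 7: π^k(7) = [7, 9, 1, 33, 16, 10, 34] for k=0..6.
Cycle type of π: 9×4 + 1; total 5 cycles.
sign(π) = (−1)^{n − #cycles} = (−1)^{37−5} = (−1)^32 = +1.
Via Zolotarev, sign(π_{33}) = (33|37) = +1.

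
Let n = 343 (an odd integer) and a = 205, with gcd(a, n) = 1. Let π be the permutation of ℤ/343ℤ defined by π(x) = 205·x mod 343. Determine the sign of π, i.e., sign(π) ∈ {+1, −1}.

+1

Start at x=317: 317 → 158 → 148 → 156 → 81 → 141 → 93 → … (one orbit).
Cycle lengths of π_205 on ℤ/343ℤ: [147, 147, 21, 21, 3, 3, 1]; 7 cycles in total.
Σ(ℓ_i−1) = 343−7 = 336; sign = (−1)^336 = +1.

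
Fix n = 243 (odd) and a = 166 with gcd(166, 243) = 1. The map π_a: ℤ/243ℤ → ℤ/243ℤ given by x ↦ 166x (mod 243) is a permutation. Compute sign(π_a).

+1

Start at x=196: 196 → 217 → 58 → 151 → 37 → 67 → 187 → … (one orbit).
Cycle type of π: 81×2 + 27×2 + 9×2 + 3×2 + 1×3; total 11 cycles.
With 11 cycles on 243 points, sign = (−1)^{243−11} = +1.
Zolotarev: (166|243) = +1, matching the cycle-count sign.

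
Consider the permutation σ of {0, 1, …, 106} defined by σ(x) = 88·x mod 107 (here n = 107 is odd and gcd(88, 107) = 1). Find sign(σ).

-1

Start at x=32: 32 → 34 → 103 → 76 → 54 → 44 → 20 → … (one orbit).
Cycle type of π: 106 + 1; total 2 cycles.
107 − 2 = 105 transpositions; sign(π) = (−1)^105 = -1.
Check: (88/107) = -1 by Zolotarev.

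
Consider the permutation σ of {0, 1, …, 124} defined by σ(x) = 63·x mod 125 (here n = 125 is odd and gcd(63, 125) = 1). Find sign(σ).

-1

Start at x=27: 27 → 76 → 38 → 19 → 72 → 36 → 18 → … (one orbit).
π_63 has 4 disjoint cycles with lengths [100, 20, 4, 1] on {0,…,124}.
sign(π) = (−1)^{n − #cycles} = (−1)^{125−4} = (−1)^121 = -1.
Check: (63/125) = -1 by Zolotarev.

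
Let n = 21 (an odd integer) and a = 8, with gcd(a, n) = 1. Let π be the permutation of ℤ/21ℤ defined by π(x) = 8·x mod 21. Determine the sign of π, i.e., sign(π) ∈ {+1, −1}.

Start at x=1: 1 → 8 → 1 (one orbit).
Cycle lengths of π_8 on ℤ/21ℤ: [2, 2, 2, 2, 2, 2, 2, 1, 1, 1, 1, 1, 1, 1]; 14 cycles in total.
sign(π) = (−1)^{n − #cycles} = (−1)^{21−14} = (−1)^7 = -1.
(8|21)_J = -1 (Zolotarev's lemma cross-check).

-1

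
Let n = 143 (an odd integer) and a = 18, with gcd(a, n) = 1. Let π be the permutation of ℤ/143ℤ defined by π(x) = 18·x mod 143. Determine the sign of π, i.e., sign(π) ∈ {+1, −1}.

+1

Trace 96: π^k(96) = [96, 12, 73, 27, 57, 25, 21] for k=0..6.
Decompose π into cycles: lengths [20, 20, 20, 20, 20, 20, 10, 4, 4, 4, 1] (11 cycles, including the fixed point 0).
11 cycles on 143: each ℓ→(−1)^(ℓ−1), product (−1)^132 = +1.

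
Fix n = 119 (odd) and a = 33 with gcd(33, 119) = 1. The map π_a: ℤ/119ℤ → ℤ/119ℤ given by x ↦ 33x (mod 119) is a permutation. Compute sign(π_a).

Trace 86: π^k(86) = [86, 101, 1, 33, 18, 118] for k=0..5.
π_33 has 26 disjoint cycles with lengths [6, 6, 6, 6, 6, 6, 6, 6, 6, 6, 6, 6, 6, 6, 6, 6, 6, 2, 2, 2, 2, 2, 2, 2, 2, 1] on {0,…,118}.
119 − 26 = 93 transpositions; sign(π) = (−1)^93 = -1.

-1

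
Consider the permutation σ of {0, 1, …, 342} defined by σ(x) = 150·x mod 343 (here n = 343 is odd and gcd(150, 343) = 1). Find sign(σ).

-1

Orbit of 234 under x↦150x: [234, 114, 293, 46, 40, 169, 311]… (length divides ord_343(150)).
Cycle lengths of π_150 on ℤ/343ℤ: [294, 42, 6, 1]; 4 cycles in total.
With 4 cycles on 343 points, sign = (−1)^{343−4} = -1.
Via Zolotarev, sign(π_{150}) = (150|343) = -1.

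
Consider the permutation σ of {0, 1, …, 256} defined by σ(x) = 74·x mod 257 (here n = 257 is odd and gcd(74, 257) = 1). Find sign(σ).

-1

Orbit of 115 under x↦74x: [115, 29, 90, 235, 171, 61, 145]… (length divides ord_257(74)).
Cycle type of π: 256 + 1; total 2 cycles.
2 cycles on 257: each ℓ→(−1)^(ℓ−1), product (−1)^255 = -1.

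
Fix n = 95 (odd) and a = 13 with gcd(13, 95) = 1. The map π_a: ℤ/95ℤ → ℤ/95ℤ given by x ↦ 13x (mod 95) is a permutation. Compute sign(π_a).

+1

Start at x=88: 88 → 4 → 52 → 11 → 48 → 54 → 37 → … (one orbit).
Cycle type of π: 36×2 + 18 + 4 + 1; total 5 cycles.
95 − 5 = 90 transpositions; sign(π) = (−1)^90 = +1.
The Jacobi symbol (13|95) = +1 (Zolotarev) agrees.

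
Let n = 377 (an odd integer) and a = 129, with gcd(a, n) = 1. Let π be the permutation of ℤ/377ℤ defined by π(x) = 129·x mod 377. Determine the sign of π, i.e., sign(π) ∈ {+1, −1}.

+1

Trace 326: π^k(326) = [326, 207, 313, 38, 1, 129, 53] for k=0..6.
Cycle lengths of π_129 on ℤ/377ℤ: [14, 14, 14, 14, 14, 14, 14, 14, 14, 14, 14, 14, 14, 14, 14, 14, 14, 14, 14, 14, 14, 14, 14, 14, 14, 14, 2, 2, 2, 2, 2, 2, 1]; 33 cycles in total.
Σ(ℓ_i−1) = 377−33 = 344; sign = (−1)^344 = +1.
The Jacobi symbol (129|377) = +1 (Zolotarev) agrees.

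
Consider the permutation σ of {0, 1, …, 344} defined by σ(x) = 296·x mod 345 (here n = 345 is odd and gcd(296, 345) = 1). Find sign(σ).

Start at x=1: 1 → 296 → 331 → 341 → 196 → 56 → 16 → … (one orbit).
25 cycles of lengths [22, 22, 22, 22, 22, 22, 22, 22, 22, 22, 22, 22, 22, 22, 22, 2, 2, 2, 2, 2, 1, 1, 1, 1, 1].
Σ(ℓ_i−1) = 345−25 = 320; sign = (−1)^320 = +1.
Check: (296/345) = +1 by Zolotarev.

+1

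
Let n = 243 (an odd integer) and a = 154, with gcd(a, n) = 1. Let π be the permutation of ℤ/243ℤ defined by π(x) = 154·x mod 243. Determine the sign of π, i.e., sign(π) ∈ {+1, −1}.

+1

Start at x=109: 109 → 19 → 10 → 82 → 235 → 226 → 55 → … (one orbit).
Cycle lengths of π_154 on ℤ/243ℤ: [27, 27, 27, 27, 27, 27, 9, 9, 9, 9, 9, 9, 3, 3, 3, 3, 3, 3, 1, 1, 1, 1, 1, 1, 1, 1, 1]; 27 cycles in total.
27 cycles on 243: each ℓ→(−1)^(ℓ−1), product (−1)^216 = +1.
Check: (154/243) = +1 by Zolotarev.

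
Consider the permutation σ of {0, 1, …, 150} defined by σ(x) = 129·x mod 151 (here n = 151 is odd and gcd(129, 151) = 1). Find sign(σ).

Start at x=1: 1 → 129 → 31 → 73 → 55 → 149 → 44 → … (one orbit).
Cycle type of π: 150 + 1; total 2 cycles.
Σ(ℓ_i−1) = 151−2 = 149; sign = (−1)^149 = -1.
Zolotarev: (129|151) = -1, matching the cycle-count sign.

-1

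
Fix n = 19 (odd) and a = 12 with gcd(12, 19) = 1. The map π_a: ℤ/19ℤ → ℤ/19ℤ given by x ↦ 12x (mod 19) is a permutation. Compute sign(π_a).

-1

Trace 12: π^k(12) = [12, 11, 18, 7, 8, 1] for k=0..5.
The orbit structure of x ↦ 12x mod 19: 4 orbits of sizes [6, 6, 6, 1].
n − c = 19 − 4 = 15; sign = (−1)^15 = -1.
Check: (12/19) = -1 by Zolotarev.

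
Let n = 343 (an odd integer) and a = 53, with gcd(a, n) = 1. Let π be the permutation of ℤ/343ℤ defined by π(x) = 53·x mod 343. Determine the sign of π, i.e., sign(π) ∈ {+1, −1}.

Start at x=127: 127 → 214 → 23 → 190 → 123 → 2 → 106 → … (one orbit).
Cycle lengths of π_53 on ℤ/343ℤ: [147, 147, 21, 21, 3, 3, 1]; 7 cycles in total.
n − c = 343 − 7 = 336; sign = (−1)^336 = +1.
Zolotarev: (53|343) = +1, matching the cycle-count sign.

+1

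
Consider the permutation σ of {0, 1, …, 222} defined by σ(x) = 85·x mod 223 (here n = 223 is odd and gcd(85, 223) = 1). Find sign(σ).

Start at x=217: 217 → 159 → 135 → 102 → 196 → 158 → 50 → … (one orbit).
2 cycles of lengths [222, 1].
sign(π) = (−1)^{n − #cycles} = (−1)^{223−2} = (−1)^221 = -1.
(85|223)_J = -1 (Zolotarev's lemma cross-check).

-1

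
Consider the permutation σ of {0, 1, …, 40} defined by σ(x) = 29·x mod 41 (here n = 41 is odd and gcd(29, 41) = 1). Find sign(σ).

Start at x=38: 38 → 36 → 19 → 18 → 30 → 9 → 15 → … (one orbit).
Cycle lengths of π_29 on ℤ/41ℤ: [40, 1]; 2 cycles in total.
2 cycles on 41: each ℓ→(−1)^(ℓ−1), product (−1)^39 = -1.
The Jacobi symbol (29|41) = -1 (Zolotarev) agrees.

-1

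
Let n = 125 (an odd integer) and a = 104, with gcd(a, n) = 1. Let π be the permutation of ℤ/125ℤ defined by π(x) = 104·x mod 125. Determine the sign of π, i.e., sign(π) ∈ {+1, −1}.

+1

Trace 6: π^k(6) = [6, 124, 21, 59, 11, 19, 101] for k=0..6.
Cycle lengths of π_104 on ℤ/125ℤ: [50, 50, 10, 10, 2, 2, 1]; 7 cycles in total.
With 7 cycles on 125 points, sign = (−1)^{125−7} = +1.
The Jacobi symbol (104|125) = +1 (Zolotarev) agrees.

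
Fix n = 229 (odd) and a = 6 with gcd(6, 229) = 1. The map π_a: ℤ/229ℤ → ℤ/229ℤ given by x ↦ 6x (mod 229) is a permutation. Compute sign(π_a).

Start at x=159: 159 → 38 → 228 → 223 → 193 → 13 → 78 → … (one orbit).
The orbit structure of x ↦ 6x mod 229: 2 orbits of sizes [228, 1].
n − c = 229 − 2 = 227; sign = (−1)^227 = -1.
Zolotarev: (6|229) = -1, matching the cycle-count sign.

-1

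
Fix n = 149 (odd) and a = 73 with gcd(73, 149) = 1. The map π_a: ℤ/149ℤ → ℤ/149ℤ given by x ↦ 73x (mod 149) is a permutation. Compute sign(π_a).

Start at x=80: 80 → 29 → 31 → 28 → 107 → 63 → 129 → … (one orbit).
Cycle lengths of π_73 on ℤ/149ℤ: [37, 37, 37, 37, 1]; 5 cycles in total.
n − c = 149 − 5 = 144; sign = (−1)^144 = +1.

+1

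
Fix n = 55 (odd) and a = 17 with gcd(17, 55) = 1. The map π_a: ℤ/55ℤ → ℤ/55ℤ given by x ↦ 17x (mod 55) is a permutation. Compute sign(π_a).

Start at x=16: 16 → 52 → 4 → 13 → 1 → 17 → 14 → … (one orbit).
Cycle type of π: 20×2 + 10 + 4 + 1; total 5 cycles.
Σ(ℓ_i−1) = 55−5 = 50; sign = (−1)^50 = +1.

+1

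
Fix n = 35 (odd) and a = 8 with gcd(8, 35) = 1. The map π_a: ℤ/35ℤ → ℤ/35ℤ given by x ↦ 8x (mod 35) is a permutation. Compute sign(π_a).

-1

Trace 22: π^k(22) = [22, 1, 8, 29] for k=0..3.
14 cycles of lengths [4, 4, 4, 4, 4, 4, 4, 1, 1, 1, 1, 1, 1, 1].
Σ(ℓ_i−1) = 35−14 = 21; sign = (−1)^21 = -1.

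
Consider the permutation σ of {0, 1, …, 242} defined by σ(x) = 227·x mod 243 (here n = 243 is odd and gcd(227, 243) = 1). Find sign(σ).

Orbit of 47 under x↦227x: [47, 220, 125, 187, 167, 1, 227]… (length divides ord_243(227)).
Cycle type of π: 162 + 54 + 18 + 6 + 2 + 1; total 6 cycles.
With 6 cycles on 243 points, sign = (−1)^{243−6} = -1.

-1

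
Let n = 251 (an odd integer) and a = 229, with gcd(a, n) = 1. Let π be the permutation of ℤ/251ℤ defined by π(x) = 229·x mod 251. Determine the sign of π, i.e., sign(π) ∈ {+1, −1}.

-1

Trace 170: π^k(170) = [170, 25, 203, 52, 111, 68, 10] for k=0..6.
The orbit structure of x ↦ 229x mod 251: 2 orbits of sizes [250, 1].
Σ(ℓ_i−1) = 251−2 = 249; sign = (−1)^249 = -1.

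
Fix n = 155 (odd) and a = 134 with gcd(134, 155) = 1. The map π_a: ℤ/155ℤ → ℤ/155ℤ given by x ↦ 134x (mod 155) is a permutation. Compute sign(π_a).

+1

Trace 109: π^k(109) = [109, 36, 19, 66, 9, 121, 94] for k=0..6.
π_134 has 9 disjoint cycles with lengths [30, 30, 30, 30, 15, 15, 2, 2, 1] on {0,…,154}.
Σ(ℓ_i−1) = 155−9 = 146; sign = (−1)^146 = +1.
The Jacobi symbol (134|155) = +1 (Zolotarev) agrees.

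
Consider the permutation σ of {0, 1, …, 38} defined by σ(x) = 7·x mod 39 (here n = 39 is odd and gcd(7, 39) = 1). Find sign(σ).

-1

Trace 28: π^k(28) = [28, 1, 7, 10, 31, 22, 37] for k=0..6.
π_7 has 6 disjoint cycles with lengths [12, 12, 12, 1, 1, 1] on {0,…,38}.
6 cycles on 39: each ℓ→(−1)^(ℓ−1), product (−1)^33 = -1.
The Jacobi symbol (7|39) = -1 (Zolotarev) agrees.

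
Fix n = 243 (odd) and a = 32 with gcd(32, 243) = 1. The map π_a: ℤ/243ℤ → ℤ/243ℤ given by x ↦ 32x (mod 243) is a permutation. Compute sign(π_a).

-1

Start at x=220: 220 → 236 → 19 → 122 → 16 → 26 → 103 → … (one orbit).
Cycle lengths of π_32 on ℤ/243ℤ: [162, 54, 18, 6, 2, 1]; 6 cycles in total.
Σ(ℓ_i−1) = 243−6 = 237; sign = (−1)^237 = -1.
Via Zolotarev, sign(π_{32}) = (32|243) = -1.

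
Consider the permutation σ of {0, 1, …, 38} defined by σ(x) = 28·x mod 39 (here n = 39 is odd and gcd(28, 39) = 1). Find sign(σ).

-1

Start at x=16: 16 → 19 → 25 → 37 → 22 → 31 → 10 → … (one orbit).
π_28 has 6 disjoint cycles with lengths [12, 12, 12, 1, 1, 1] on {0,…,38}.
n − c = 39 − 6 = 33; sign = (−1)^33 = -1.
Via Zolotarev, sign(π_{28}) = (28|39) = -1.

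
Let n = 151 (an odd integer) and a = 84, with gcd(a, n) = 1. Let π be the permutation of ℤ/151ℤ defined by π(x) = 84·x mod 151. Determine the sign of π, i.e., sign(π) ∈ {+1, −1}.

Start at x=127: 127 → 98 → 78 → 59 → 124 → 148 → 50 → … (one orbit).
Cycle type of π: 25×6 + 1; total 7 cycles.
sign(π) = (−1)^{n − #cycles} = (−1)^{151−7} = (−1)^144 = +1.
(84|151)_J = +1 (Zolotarev's lemma cross-check).

+1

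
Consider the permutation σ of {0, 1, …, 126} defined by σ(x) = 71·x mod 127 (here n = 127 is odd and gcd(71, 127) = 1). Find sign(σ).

Trace 122: π^k(122) = [122, 26, 68, 2, 15, 49, 50] for k=0..6.
Cycle type of π: 63×2 + 1; total 3 cycles.
sign(π) = (−1)^{n − #cycles} = (−1)^{127−3} = (−1)^124 = +1.

+1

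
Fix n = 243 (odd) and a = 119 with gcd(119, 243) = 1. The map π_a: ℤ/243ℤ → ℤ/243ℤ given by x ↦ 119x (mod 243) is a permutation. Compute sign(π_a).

Orbit of 85 under x↦119x: [85, 152, 106, 221, 55, 227, 40]… (length divides ord_243(119)).
The orbit structure of x ↦ 119x mod 243: 6 orbits of sizes [162, 54, 18, 6, 2, 1].
Σ(ℓ_i−1) = 243−6 = 237; sign = (−1)^237 = -1.

-1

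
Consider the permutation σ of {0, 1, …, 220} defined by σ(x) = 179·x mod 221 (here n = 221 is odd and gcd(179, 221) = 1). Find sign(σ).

Orbit of 118 under x↦179x: [118, 127, 191, 155, 120, 43, 183]… (length divides ord_221(179)).
Cycle type of π: 24×8 + 8×2 + 6×2 + 1; total 13 cycles.
With 13 cycles on 221 points, sign = (−1)^{221−13} = +1.

+1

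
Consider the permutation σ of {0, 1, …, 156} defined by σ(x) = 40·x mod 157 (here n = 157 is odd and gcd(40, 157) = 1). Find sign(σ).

+1

Trace 12: π^k(12) = [12, 9, 46, 113, 124, 93, 109] for k=0..6.
The orbit structure of x ↦ 40x mod 157: 5 orbits of sizes [39, 39, 39, 39, 1].
157 − 5 = 152 transpositions; sign(π) = (−1)^152 = +1.
The Jacobi symbol (40|157) = +1 (Zolotarev) agrees.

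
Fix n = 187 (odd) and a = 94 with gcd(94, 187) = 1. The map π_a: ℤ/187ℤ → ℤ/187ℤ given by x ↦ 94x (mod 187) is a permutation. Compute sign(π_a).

-1

Start at x=178: 178 → 89 → 138 → 69 → 128 → 64 → 32 → … (one orbit).
Decompose π into cycles: lengths [40, 40, 40, 40, 10, 8, 8, 1] (8 cycles, including the fixed point 0).
8 cycles on 187: each ℓ→(−1)^(ℓ−1), product (−1)^179 = -1.
Via Zolotarev, sign(π_{94}) = (94|187) = -1.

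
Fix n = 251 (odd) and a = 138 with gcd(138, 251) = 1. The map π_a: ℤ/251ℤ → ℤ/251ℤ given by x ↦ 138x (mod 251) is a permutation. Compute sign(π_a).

-1

Start at x=219: 219 → 102 → 20 → 250 → 113 → 32 → 149 → … (one orbit).
Cycle type of π: 10×25 + 1; total 26 cycles.
26 cycles on 251: each ℓ→(−1)^(ℓ−1), product (−1)^225 = -1.
Zolotarev: (138|251) = -1, matching the cycle-count sign.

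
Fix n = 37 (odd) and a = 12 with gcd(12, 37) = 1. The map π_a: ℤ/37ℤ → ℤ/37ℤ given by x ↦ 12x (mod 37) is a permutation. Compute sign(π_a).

+1

Trace 12: π^k(12) = [12, 33, 26, 16, 7, 10, 9] for k=0..6.
Decompose π into cycles: lengths [9, 9, 9, 9, 1] (5 cycles, including the fixed point 0).
37 − 5 = 32 transpositions; sign(π) = (−1)^32 = +1.
Via Zolotarev, sign(π_{12}) = (12|37) = +1.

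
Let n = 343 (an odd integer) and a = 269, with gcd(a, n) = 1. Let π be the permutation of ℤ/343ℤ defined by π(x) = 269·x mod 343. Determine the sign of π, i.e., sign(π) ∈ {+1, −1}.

-1

Trace 73: π^k(73) = [73, 86, 153, 340, 222, 36, 80] for k=0..6.
π_269 has 4 disjoint cycles with lengths [294, 42, 6, 1] on {0,…,342}.
4 cycles on 343: each ℓ→(−1)^(ℓ−1), product (−1)^339 = -1.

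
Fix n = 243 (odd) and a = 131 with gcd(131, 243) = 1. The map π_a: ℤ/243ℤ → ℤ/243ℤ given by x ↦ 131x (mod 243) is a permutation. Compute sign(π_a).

-1

Start at x=209: 209 → 163 → 212 → 70 → 179 → 121 → 56 → … (one orbit).
Cycle type of π: 162 + 54 + 18 + 6 + 2 + 1; total 6 cycles.
6 cycles on 243: each ℓ→(−1)^(ℓ−1), product (−1)^237 = -1.
Zolotarev: (131|243) = -1, matching the cycle-count sign.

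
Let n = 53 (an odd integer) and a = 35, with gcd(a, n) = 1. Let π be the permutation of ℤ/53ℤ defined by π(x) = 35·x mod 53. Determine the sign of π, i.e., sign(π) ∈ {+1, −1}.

Trace 47: π^k(47) = [47, 2, 17, 12, 49, 19, 29] for k=0..6.
2 cycles of lengths [52, 1].
sign(π) = (−1)^{n − #cycles} = (−1)^{53−2} = (−1)^51 = -1.

-1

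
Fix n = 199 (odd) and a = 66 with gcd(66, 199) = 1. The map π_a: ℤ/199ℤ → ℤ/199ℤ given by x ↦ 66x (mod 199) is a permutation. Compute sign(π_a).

Start at x=50: 50 → 116 → 94 → 35 → 121 → 26 → 124 → … (one orbit).
π_66 has 3 disjoint cycles with lengths [99, 99, 1] on {0,…,198}.
3 cycles on 199: each ℓ→(−1)^(ℓ−1), product (−1)^196 = +1.

+1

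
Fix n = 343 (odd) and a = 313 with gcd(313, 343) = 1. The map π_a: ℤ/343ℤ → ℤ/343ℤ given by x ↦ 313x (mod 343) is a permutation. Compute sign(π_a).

-1

Start at x=1: 1 → 313 → 214 → 97 → 177 → 178 → 148 → … (one orbit).
π_313 has 16 disjoint cycles with lengths [42, 42, 42, 42, 42, 42, 42, 6, 6, 6, 6, 6, 6, 6, 6, 1] on {0,…,342}.
sign(π) = (−1)^{n − #cycles} = (−1)^{343−16} = (−1)^327 = -1.
Check: (313/343) = -1 by Zolotarev.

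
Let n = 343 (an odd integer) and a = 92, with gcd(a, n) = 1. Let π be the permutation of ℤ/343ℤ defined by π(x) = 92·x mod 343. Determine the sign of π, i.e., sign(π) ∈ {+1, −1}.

Start at x=309: 309 → 302 → 1 → 92 → 232 → 78 → 316 → … (one orbit).
π_92 has 19 disjoint cycles with lengths [49, 49, 49, 49, 49, 49, 7, 7, 7, 7, 7, 7, 1, 1, 1, 1, 1, 1, 1] on {0,…,342}.
With 19 cycles on 343 points, sign = (−1)^{343−19} = +1.
The Jacobi symbol (92|343) = +1 (Zolotarev) agrees.

+1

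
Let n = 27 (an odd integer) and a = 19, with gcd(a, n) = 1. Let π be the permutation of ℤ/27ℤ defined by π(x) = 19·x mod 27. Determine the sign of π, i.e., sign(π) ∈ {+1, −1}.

+1

Start at x=1: 1 → 19 → 10 → 1 (one orbit).
π_19 has 15 disjoint cycles with lengths [3, 3, 3, 3, 3, 3, 1, 1, 1, 1, 1, 1, 1, 1, 1] on {0,…,26}.
sign(π) = (−1)^{n − #cycles} = (−1)^{27−15} = (−1)^12 = +1.
Check: (19/27) = +1 by Zolotarev.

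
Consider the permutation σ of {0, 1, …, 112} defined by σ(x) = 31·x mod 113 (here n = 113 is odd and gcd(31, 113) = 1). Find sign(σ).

Trace 25: π^k(25) = [25, 97, 69, 105, 91, 109, 102] for k=0..6.
π_31 has 3 disjoint cycles with lengths [56, 56, 1] on {0,…,112}.
n − c = 113 − 3 = 110; sign = (−1)^110 = +1.
Check: (31/113) = +1 by Zolotarev.

+1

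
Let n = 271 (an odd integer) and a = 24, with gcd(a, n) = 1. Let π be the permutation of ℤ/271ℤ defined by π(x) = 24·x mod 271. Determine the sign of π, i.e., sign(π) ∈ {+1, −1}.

-1

Orbit of 202 under x↦24x: [202, 241, 93, 64, 181, 8, 192]… (length divides ord_271(24)).
Cycle lengths of π_24 on ℤ/271ℤ: [90, 90, 90, 1]; 4 cycles in total.
With 4 cycles on 271 points, sign = (−1)^{271−4} = -1.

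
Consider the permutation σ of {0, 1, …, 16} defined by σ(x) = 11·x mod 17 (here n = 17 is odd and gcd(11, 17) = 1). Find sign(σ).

-1

Start at x=12: 12 → 13 → 7 → 9 → 14 → 1 → 11 → … (one orbit).
The orbit structure of x ↦ 11x mod 17: 2 orbits of sizes [16, 1].
With 2 cycles on 17 points, sign = (−1)^{17−2} = -1.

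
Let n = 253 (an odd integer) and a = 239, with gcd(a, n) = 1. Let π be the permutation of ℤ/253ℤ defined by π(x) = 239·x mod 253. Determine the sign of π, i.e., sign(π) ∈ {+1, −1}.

-1

Trace 71: π^k(71) = [71, 18, 1, 239, 196, 39, 213] for k=0..6.
Cycle type of π: 110×2 + 11×2 + 10 + 1; total 6 cycles.
Σ(ℓ_i−1) = 253−6 = 247; sign = (−1)^247 = -1.
Zolotarev: (239|253) = -1, matching the cycle-count sign.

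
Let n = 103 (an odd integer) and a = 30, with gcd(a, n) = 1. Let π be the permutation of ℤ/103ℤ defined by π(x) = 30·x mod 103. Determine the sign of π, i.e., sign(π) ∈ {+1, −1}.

+1

Orbit of 14 under x↦30x: [14, 8, 34, 93, 9, 64, 66]… (length divides ord_103(30)).
Decompose π into cycles: lengths [17, 17, 17, 17, 17, 17, 1] (7 cycles, including the fixed point 0).
7 cycles on 103: each ℓ→(−1)^(ℓ−1), product (−1)^96 = +1.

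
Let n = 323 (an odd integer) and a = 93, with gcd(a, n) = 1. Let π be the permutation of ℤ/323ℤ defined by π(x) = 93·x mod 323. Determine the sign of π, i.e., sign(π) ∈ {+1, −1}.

+1

Start at x=16: 16 → 196 → 140 → 100 → 256 → 229 → 302 → … (one orbit).
Decompose π into cycles: lengths [72, 72, 72, 72, 9, 9, 8, 8, 1] (9 cycles, including the fixed point 0).
323 − 9 = 314 transpositions; sign(π) = (−1)^314 = +1.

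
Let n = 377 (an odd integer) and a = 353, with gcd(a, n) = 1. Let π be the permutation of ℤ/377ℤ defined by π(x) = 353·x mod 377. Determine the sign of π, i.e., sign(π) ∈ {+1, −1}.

-1

Orbit of 1 under x↦353x: [1, 353, 199, 125, 16, 370, 168]… (length divides ord_377(353)).
The orbit structure of x ↦ 353x mod 377: 8 orbits of sizes [84, 84, 84, 84, 14, 14, 12, 1].
377 − 8 = 369 transpositions; sign(π) = (−1)^369 = -1.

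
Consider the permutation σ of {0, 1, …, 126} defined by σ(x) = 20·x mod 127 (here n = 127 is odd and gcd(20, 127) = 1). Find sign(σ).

Start at x=1: 1 → 20 → 19 → 126 → 107 → 108 → 1 (one orbit).
Cycle type of π: 6×21 + 1; total 22 cycles.
Σ(ℓ_i−1) = 127−22 = 105; sign = (−1)^105 = -1.
(20|127)_J = -1 (Zolotarev's lemma cross-check).

-1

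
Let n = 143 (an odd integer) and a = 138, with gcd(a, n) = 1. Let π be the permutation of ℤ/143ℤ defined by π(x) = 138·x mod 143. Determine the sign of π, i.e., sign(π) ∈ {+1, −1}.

Orbit of 18 under x↦138x: [18, 53, 21, 38, 96, 92, 112]… (length divides ord_143(138)).
Cycle lengths of π_138 on ℤ/143ℤ: [20, 20, 20, 20, 20, 20, 10, 4, 4, 4, 1]; 11 cycles in total.
143 − 11 = 132 transpositions; sign(π) = (−1)^132 = +1.

+1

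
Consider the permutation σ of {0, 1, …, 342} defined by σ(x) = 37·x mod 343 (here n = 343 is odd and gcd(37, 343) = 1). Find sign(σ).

Start at x=235: 235 → 120 → 324 → 326 → 57 → 51 → 172 → … (one orbit).
7 cycles of lengths [147, 147, 21, 21, 3, 3, 1].
7 cycles on 343: each ℓ→(−1)^(ℓ−1), product (−1)^336 = +1.
The Jacobi symbol (37|343) = +1 (Zolotarev) agrees.

+1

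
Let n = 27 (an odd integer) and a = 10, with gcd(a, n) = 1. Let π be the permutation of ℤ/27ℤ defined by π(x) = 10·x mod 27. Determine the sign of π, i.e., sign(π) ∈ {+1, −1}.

+1

Trace 19: π^k(19) = [19, 1, 10] for k=0..2.
Decompose π into cycles: lengths [3, 3, 3, 3, 3, 3, 1, 1, 1, 1, 1, 1, 1, 1, 1] (15 cycles, including the fixed point 0).
27 − 15 = 12 transpositions; sign(π) = (−1)^12 = +1.
The Jacobi symbol (10|27) = +1 (Zolotarev) agrees.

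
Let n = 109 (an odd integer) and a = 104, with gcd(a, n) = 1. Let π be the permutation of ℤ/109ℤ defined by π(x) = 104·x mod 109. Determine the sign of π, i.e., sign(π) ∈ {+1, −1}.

+1

Orbit of 60 under x↦104x: [60, 27, 83, 21, 4, 89, 100]… (length divides ord_109(104)).
Cycle type of π: 54×2 + 1; total 3 cycles.
sign(π) = (−1)^{n − #cycles} = (−1)^{109−3} = (−1)^106 = +1.
(104|109)_J = +1 (Zolotarev's lemma cross-check).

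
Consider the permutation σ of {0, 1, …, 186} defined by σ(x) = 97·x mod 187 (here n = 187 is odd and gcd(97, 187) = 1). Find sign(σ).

-1

Orbit of 36 under x↦97x: [36, 126, 67, 141, 26, 91, 38]… (length divides ord_187(97)).
Cycle lengths of π_97 on ℤ/187ℤ: [80, 80, 16, 5, 5, 1]; 6 cycles in total.
sign(π) = (−1)^{n − #cycles} = (−1)^{187−6} = (−1)^181 = -1.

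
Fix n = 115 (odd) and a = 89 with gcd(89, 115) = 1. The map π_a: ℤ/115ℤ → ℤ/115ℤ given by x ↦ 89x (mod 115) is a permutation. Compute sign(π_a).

Trace 44: π^k(44) = [44, 6, 74, 31, 114, 26, 14] for k=0..6.
Decompose π into cycles: lengths [22, 22, 22, 22, 22, 2, 2, 1] (8 cycles, including the fixed point 0).
sign(π) = (−1)^{n − #cycles} = (−1)^{115−8} = (−1)^107 = -1.
Via Zolotarev, sign(π_{89}) = (89|115) = -1.

-1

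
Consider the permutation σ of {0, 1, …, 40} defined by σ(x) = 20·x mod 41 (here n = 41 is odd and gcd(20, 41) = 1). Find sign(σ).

+1

Start at x=32: 32 → 25 → 8 → 37 → 2 → 40 → 21 → … (one orbit).
Decompose π into cycles: lengths [20, 20, 1] (3 cycles, including the fixed point 0).
With 3 cycles on 41 points, sign = (−1)^{41−3} = +1.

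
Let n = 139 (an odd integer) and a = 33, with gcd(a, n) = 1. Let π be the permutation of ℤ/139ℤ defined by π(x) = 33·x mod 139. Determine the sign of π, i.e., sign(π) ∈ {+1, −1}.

Orbit of 65 under x↦33x: [65, 60, 34, 10, 52, 48, 55]… (length divides ord_139(33)).
Cycle type of π: 46×3 + 1; total 4 cycles.
139 − 4 = 135 transpositions; sign(π) = (−1)^135 = -1.
Zolotarev: (33|139) = -1, matching the cycle-count sign.

-1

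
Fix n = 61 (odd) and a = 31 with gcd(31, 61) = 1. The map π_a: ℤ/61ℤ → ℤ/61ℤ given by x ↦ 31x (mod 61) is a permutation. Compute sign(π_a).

-1

Start at x=4: 4 → 2 → 1 → 31 → 46 → 23 → 42 → … (one orbit).
Cycle lengths of π_31 on ℤ/61ℤ: [60, 1]; 2 cycles in total.
n − c = 61 − 2 = 59; sign = (−1)^59 = -1.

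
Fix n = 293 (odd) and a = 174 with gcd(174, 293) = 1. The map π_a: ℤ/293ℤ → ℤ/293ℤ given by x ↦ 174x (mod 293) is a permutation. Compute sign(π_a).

Orbit of 43 under x↦174x: [43, 157, 69, 286, 247, 200, 226]… (length divides ord_293(174)).
Cycle type of π: 292 + 1; total 2 cycles.
n − c = 293 − 2 = 291; sign = (−1)^291 = -1.

-1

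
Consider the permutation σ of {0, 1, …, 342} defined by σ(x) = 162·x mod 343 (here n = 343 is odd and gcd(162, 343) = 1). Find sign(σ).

+1

Trace 134: π^k(134) = [134, 99, 260, 274, 141, 204, 120] for k=0..6.
Cycle type of π: 49×6 + 7×6 + 1×7; total 19 cycles.
Σ(ℓ_i−1) = 343−19 = 324; sign = (−1)^324 = +1.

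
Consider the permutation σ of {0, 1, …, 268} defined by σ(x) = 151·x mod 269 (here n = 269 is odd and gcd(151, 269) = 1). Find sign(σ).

+1

Trace 224: π^k(224) = [224, 199, 190, 176, 214, 34, 23] for k=0..6.
3 cycles of lengths [134, 134, 1].
sign(π) = (−1)^{n − #cycles} = (−1)^{269−3} = (−1)^266 = +1.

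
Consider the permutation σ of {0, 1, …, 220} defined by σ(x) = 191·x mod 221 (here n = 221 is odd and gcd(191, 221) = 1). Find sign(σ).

+1

Start at x=16: 16 → 183 → 35 → 55 → 118 → 217 → 120 → … (one orbit).
Cycle lengths of π_191 on ℤ/221ℤ: [12, 12, 12, 12, 12, 12, 12, 12, 12, 12, 12, 12, 12, 12, 12, 12, 4, 4, 4, 4, 3, 3, 3, 3, 1]; 25 cycles in total.
221 − 25 = 196 transpositions; sign(π) = (−1)^196 = +1.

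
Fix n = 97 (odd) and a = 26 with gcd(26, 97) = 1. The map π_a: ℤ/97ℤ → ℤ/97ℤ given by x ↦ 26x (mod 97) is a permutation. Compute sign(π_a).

Trace 3: π^k(3) = [3, 78, 88, 57, 27, 23, 16] for k=0..6.
Cycle type of π: 96 + 1; total 2 cycles.
sign(π) = (−1)^{n − #cycles} = (−1)^{97−2} = (−1)^95 = -1.
Via Zolotarev, sign(π_{26}) = (26|97) = -1.

-1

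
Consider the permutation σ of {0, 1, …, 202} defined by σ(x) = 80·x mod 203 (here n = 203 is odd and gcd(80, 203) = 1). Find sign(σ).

Start at x=78: 78 → 150 → 23 → 13 → 25 → 173 → 36 → … (one orbit).
π_80 has 8 disjoint cycles with lengths [42, 42, 42, 42, 14, 14, 6, 1] on {0,…,202}.
With 8 cycles on 203 points, sign = (−1)^{203−8} = -1.

-1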